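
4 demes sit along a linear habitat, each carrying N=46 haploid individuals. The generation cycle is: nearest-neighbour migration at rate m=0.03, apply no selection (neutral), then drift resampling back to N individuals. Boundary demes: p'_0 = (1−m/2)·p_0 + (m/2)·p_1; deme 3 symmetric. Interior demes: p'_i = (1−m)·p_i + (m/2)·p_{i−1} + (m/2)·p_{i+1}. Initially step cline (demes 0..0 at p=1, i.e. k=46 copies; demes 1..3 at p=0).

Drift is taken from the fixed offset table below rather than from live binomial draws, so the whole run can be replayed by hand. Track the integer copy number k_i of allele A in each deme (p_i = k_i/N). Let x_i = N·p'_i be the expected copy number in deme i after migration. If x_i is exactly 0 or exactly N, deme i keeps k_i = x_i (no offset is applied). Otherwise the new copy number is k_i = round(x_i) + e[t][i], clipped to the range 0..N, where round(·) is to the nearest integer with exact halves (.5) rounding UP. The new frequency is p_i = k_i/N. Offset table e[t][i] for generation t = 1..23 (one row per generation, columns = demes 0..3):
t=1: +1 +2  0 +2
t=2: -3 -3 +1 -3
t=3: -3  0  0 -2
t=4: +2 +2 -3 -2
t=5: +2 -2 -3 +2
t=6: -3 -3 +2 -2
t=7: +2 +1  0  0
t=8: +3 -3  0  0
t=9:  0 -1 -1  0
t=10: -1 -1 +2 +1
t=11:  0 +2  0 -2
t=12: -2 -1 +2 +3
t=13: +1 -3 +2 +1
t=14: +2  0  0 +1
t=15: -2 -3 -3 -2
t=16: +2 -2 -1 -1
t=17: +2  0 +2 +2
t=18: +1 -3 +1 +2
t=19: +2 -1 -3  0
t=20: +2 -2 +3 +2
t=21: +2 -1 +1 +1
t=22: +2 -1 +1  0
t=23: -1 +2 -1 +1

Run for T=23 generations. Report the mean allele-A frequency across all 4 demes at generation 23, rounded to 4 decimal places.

t=0: k=[46 0 0 0]
t=1: x=[45.3100 0.6900 0.0000 0.0000] k=[46 3 0 0]
t=2: x=[45.3550 3.6000 0.0450 0.0000] k=[42 1 1 0]
t=3: x=[41.3850 1.6150 0.9850 0.0150] k=[38 2 1 0]
t=4: x=[37.4600 2.5250 1.0000 0.0150] k=[39 5 0 0]
t=5: x=[38.4900 5.4350 0.0750 0.0000] k=[40 3 0 0]
t=6: x=[39.4450 3.5100 0.0450 0.0000] k=[36 1 2 0]
t=7: x=[35.4750 1.5400 1.9550 0.0300] k=[37 3 2 0]
t=8: x=[36.4900 3.4950 1.9850 0.0300] k=[39 0 2 0]
t=9: x=[38.4150 0.6150 1.9400 0.0300] k=[38 0 1 0]
t=10: x=[37.4300 0.5850 0.9700 0.0150] k=[36 0 3 1]
t=11: x=[35.4600 0.5850 2.9250 1.0300] k=[35 3 3 0]
t=12: x=[34.5200 3.4800 2.9550 0.0450] k=[33 2 5 3]
t=13: x=[32.5350 2.5100 4.9250 3.0300] k=[34 0 7 4]
t=14: x=[33.4900 0.6150 6.8500 4.0450] k=[35 1 7 5]
t=15: x=[34.4900 1.6000 6.8800 5.0300] k=[32 0 4 3]
t=16: x=[31.5200 0.5400 3.9250 3.0150] k=[34 0 3 2]
t=17: x=[33.4900 0.5550 2.9400 2.0150] k=[35 1 5 4]
t=18: x=[34.4900 1.5700 4.9250 4.0150] k=[35 0 6 6]
t=19: x=[34.4750 0.6150 5.9100 6.0000] k=[36 0 3 6]
t=20: x=[35.4600 0.5850 3.0000 5.9550] k=[37 0 6 8]
t=21: x=[36.4450 0.6450 5.9400 7.9700] k=[38 0 7 9]
t=22: x=[37.4300 0.6750 6.9250 8.9700] k=[39 0 8 9]
t=23: x=[38.4150 0.7050 7.8950 8.9850] k=[37 3 7 10]

0.3098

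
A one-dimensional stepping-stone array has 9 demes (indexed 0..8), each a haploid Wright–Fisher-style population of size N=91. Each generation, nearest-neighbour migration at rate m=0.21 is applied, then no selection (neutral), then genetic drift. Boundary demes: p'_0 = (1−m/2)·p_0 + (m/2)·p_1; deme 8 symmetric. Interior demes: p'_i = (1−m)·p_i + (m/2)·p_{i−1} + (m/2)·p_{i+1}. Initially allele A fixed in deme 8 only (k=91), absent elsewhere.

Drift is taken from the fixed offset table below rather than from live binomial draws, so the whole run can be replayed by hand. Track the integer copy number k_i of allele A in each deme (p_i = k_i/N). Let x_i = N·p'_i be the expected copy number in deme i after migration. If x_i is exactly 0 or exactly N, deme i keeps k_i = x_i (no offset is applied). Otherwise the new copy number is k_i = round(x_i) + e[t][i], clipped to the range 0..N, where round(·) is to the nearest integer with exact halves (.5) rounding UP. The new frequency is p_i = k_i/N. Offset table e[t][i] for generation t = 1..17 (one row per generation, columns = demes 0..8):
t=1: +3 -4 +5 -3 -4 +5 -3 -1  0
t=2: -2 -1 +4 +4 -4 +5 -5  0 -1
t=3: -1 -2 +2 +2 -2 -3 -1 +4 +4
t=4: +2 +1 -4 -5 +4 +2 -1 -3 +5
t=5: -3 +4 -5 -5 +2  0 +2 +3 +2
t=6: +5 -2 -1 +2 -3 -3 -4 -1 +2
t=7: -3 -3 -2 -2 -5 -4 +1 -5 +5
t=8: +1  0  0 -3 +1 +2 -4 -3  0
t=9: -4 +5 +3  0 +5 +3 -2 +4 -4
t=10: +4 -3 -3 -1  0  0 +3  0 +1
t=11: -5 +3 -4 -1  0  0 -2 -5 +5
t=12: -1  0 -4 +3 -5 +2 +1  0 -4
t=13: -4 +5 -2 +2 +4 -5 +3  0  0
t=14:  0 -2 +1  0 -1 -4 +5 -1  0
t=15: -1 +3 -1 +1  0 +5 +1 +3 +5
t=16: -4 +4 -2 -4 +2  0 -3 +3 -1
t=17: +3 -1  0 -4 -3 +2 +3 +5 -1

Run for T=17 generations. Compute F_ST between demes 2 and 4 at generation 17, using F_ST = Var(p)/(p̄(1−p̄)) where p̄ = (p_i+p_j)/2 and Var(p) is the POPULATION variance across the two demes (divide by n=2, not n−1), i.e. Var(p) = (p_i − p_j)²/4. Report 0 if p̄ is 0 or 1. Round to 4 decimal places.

t=0: k=[0 0 0 0 0 0 0 0 91]
t=1: x=[0.0000 0.0000 0.0000 0.0000 0.0000 0.0000 0.0000 9.5550 81.4450] k=[0 0 0 0 0 0 0 9 81]
t=2: x=[0.0000 0.0000 0.0000 0.0000 0.0000 0.0000 0.9450 15.6150 73.4400] k=[0 0 0 0 0 0 0 16 72]
t=3: x=[0.0000 0.0000 0.0000 0.0000 0.0000 0.0000 1.6800 20.2000 66.1200] k=[0 0 0 0 0 0 1 24 70]
t=4: x=[0.0000 0.0000 0.0000 0.0000 0.0000 0.1050 3.3100 26.4150 65.1700] k=[0 0 0 0 0 2 2 23 70]
t=5: x=[0.0000 0.0000 0.0000 0.0000 0.2100 1.7900 4.2050 25.7300 65.0650] k=[0 0 0 0 2 2 6 29 67]
t=6: x=[0.0000 0.0000 0.0000 0.2100 1.7900 2.4200 7.9950 30.5750 63.0100] k=[0 0 0 2 0 0 4 30 65]
t=7: x=[0.0000 0.0000 0.2100 1.5800 0.2100 0.4200 6.3100 30.9450 61.3250] k=[0 0 0 0 0 0 7 26 66]
t=8: x=[0.0000 0.0000 0.0000 0.0000 0.0000 0.7350 8.2600 28.2050 61.8000] k=[0 0 0 0 0 3 4 25 62]
t=9: x=[0.0000 0.0000 0.0000 0.0000 0.3150 2.7900 6.1000 26.6800 58.1150] k=[0 0 0 0 5 6 4 31 54]
t=10: x=[0.0000 0.0000 0.0000 0.5250 4.5800 5.6850 7.0450 30.5800 51.5850] k=[0 0 0 0 5 6 10 31 53]
t=11: x=[0.0000 0.0000 0.0000 0.5250 4.5800 6.3150 11.7850 31.1050 50.6900] k=[0 0 0 0 5 6 10 26 56]
t=12: x=[0.0000 0.0000 0.0000 0.5250 4.5800 6.3150 11.2600 27.4700 52.8500] k=[0 0 0 4 0 8 12 27 49]
t=13: x=[0.0000 0.0000 0.4200 3.1600 1.2600 7.5800 13.1550 27.7350 46.6900] k=[0 0 0 5 5 3 16 28 47]
t=14: x=[0.0000 0.0000 0.5250 4.4750 4.7900 4.5750 15.8950 28.7350 45.0050] k=[0 0 2 4 4 1 21 28 45]
t=15: x=[0.0000 0.2100 2.0000 3.7900 3.6850 3.4150 19.6350 29.0500 43.2150] k=[0 3 1 5 4 8 21 32 48]
t=16: x=[0.3150 2.4750 1.6300 4.4750 4.5250 8.9450 20.7900 32.5250 46.3200] k=[0 6 0 0 7 9 18 36 45]
t=17: x=[0.6300 4.7400 0.6300 0.7350 6.4750 9.7350 18.9450 35.0550 44.0550] k=[4 4 1 0 3 12 22 40 43]

0.0056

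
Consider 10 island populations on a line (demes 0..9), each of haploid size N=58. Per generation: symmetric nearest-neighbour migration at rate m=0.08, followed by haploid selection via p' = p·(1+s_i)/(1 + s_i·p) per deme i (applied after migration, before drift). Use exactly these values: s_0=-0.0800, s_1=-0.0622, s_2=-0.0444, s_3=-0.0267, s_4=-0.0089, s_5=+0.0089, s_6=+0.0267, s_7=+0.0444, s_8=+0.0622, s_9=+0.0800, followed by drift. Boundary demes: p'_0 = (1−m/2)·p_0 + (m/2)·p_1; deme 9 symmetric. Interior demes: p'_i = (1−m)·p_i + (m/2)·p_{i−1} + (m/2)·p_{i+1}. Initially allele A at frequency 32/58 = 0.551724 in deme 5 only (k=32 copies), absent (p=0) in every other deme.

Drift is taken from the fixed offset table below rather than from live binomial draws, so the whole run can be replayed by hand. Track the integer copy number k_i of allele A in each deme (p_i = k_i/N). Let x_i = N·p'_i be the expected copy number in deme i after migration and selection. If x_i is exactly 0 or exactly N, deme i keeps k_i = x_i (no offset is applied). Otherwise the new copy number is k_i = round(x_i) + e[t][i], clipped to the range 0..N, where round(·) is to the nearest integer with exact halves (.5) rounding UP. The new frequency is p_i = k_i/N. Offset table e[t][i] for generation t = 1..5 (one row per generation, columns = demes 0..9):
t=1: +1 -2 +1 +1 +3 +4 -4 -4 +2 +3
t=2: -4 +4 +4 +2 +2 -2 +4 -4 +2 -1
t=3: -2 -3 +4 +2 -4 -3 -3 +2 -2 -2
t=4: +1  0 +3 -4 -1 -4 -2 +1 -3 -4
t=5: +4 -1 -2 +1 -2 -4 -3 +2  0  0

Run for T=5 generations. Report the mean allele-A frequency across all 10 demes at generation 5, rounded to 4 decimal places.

0.0448

t=0: k=[0 0 0 0 0 32 0 0 0 0]
t=1: x=[0.0000 0.0000 0.0000 0.0000 1.2689 29.5684 1.3134 0.0000 0.0000 0.0000] k=[0 0 0 0 4 34 0 0 0 0]
t=2: x=[0.0000 0.0000 0.0000 0.1557 4.9990 31.5675 1.3954 0.0000 0.0000 0.0000] k=[0 0 0 2 7 30 5 0 0 0]
t=3: x=[0.0000 0.0000 0.0765 2.0654 7.6604 28.2084 5.9390 0.2088 0.0000 0.0000] k=[0 0 4 4 4 25 3 2 0 0]
t=4: x=[0.0000 0.1501 3.6803 3.9004 4.8005 23.4036 3.9356 2.0440 0.0850 0.0000] k=[0 0 7 0 4 19 2 3 0 0]
t=5: x=[0.0000 0.2627 6.1846 0.4283 4.4035 17.8292 2.7891 2.9597 0.1274 0.0000] k=[0 0 4 1 2 14 0 5 0 0]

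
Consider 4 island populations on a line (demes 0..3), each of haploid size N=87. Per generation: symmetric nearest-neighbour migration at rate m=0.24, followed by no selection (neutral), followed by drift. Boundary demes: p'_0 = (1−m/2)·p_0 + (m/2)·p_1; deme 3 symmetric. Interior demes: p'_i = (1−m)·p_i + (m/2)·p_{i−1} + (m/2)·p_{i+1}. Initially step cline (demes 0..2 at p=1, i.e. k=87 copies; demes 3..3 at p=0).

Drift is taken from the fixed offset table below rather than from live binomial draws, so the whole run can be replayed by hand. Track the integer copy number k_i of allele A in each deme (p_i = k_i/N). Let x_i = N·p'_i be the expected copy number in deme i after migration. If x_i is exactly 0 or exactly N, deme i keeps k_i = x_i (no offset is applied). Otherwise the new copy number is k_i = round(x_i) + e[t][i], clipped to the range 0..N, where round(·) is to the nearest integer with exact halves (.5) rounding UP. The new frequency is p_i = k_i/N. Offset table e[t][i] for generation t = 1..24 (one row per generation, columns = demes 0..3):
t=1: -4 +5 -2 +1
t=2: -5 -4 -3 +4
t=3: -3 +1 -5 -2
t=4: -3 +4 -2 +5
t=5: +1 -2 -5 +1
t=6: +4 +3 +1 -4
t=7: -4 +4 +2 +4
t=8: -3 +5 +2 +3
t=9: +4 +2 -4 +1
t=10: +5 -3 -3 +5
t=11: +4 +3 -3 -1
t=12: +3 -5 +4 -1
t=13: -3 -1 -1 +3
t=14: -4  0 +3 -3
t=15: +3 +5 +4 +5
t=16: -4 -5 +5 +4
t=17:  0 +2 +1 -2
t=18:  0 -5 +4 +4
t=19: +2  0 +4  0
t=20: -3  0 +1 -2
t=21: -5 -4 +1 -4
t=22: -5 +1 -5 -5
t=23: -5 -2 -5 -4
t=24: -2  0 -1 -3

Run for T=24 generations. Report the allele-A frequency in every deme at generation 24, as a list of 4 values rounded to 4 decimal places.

[0.6437, 0.7471, 0.7241, 0.6552]

t=0: k=[87 87 87 0]
t=1: x=[87.0000 87.0000 76.5600 10.4400] k=[87 87 75 11]
t=2: x=[87.0000 85.5600 68.7600 18.6800] k=[87 82 66 23]
t=3: x=[86.4000 80.6800 62.7600 28.1600] k=[83 82 58 26]
t=4: x=[82.8800 79.2400 57.0400 29.8400] k=[80 83 55 35]
t=5: x=[80.3600 79.2800 55.9600 37.4000] k=[81 77 51 38]
t=6: x=[80.5200 74.3600 52.5600 39.5600] k=[85 77 54 36]
t=7: x=[84.0400 75.2000 54.6000 38.1600] k=[80 79 57 42]
t=8: x=[79.8800 76.4800 57.8400 43.8000] k=[77 81 60 47]
t=9: x=[77.4800 78.0000 60.9600 48.5600] k=[81 80 57 50]
t=10: x=[80.8800 77.3600 58.9200 50.8400] k=[86 74 56 56]
t=11: x=[84.5600 73.2800 58.1600 56.0000] k=[87 76 55 55]
t=12: x=[85.6800 74.8000 57.5200 55.0000] k=[87 70 62 54]
t=13: x=[84.9600 71.0800 62.0000 54.9600] k=[82 70 61 58]
t=14: x=[80.5600 70.3600 61.7200 58.3600] k=[77 70 65 55]
t=15: x=[76.1600 70.2400 64.4000 56.2000] k=[79 75 68 61]
t=16: x=[78.5200 74.6400 68.0000 61.8400] k=[75 70 73 66]
t=17: x=[74.4000 70.9600 71.8000 66.8400] k=[74 73 73 65]
t=18: x=[73.8800 73.1200 72.0400 65.9600] k=[74 68 76 70]
t=19: x=[73.2800 69.6800 74.3200 70.7200] k=[75 70 78 71]
t=20: x=[74.4000 71.5600 76.2000 71.8400] k=[71 72 77 70]
t=21: x=[71.1200 72.4800 75.5600 70.8400] k=[66 68 77 67]
t=22: x=[66.2400 68.8400 74.7200 68.2000] k=[61 70 70 63]
t=23: x=[62.0800 68.9200 69.1600 63.8400] k=[57 67 64 60]
t=24: x=[58.2000 65.4400 63.8800 60.4800] k=[56 65 63 57]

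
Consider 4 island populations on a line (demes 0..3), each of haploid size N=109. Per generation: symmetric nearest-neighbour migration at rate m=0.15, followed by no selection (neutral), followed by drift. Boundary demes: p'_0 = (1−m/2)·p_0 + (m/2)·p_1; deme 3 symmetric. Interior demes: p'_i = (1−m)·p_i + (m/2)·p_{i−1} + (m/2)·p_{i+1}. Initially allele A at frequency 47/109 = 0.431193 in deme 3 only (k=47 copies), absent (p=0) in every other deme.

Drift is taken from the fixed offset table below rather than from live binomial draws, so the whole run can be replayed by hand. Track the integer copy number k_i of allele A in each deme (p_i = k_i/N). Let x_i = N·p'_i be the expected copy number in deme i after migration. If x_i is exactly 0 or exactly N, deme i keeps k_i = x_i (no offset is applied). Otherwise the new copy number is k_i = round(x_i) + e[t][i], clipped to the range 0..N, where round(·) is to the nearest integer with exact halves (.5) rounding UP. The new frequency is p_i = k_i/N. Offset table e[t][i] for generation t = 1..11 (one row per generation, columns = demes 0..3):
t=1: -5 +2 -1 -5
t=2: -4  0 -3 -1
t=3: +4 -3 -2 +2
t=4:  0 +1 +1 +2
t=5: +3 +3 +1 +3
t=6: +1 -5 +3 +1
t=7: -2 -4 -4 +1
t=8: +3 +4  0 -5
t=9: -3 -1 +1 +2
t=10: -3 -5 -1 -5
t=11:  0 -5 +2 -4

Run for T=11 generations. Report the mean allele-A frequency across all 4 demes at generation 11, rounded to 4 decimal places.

0.0688

t=0: k=[0 0 0 47]
t=1: x=[0.0000 0.0000 3.5250 43.4750] k=[0 0 3 38]
t=2: x=[0.0000 0.2250 5.4000 35.3750] k=[0 0 2 34]
t=3: x=[0.0000 0.1500 4.2500 31.6000] k=[0 0 2 34]
t=4: x=[0.0000 0.1500 4.2500 31.6000] k=[0 1 5 34]
t=5: x=[0.0750 1.2250 6.8750 31.8250] k=[3 4 8 35]
t=6: x=[3.0750 4.2250 9.7250 32.9750] k=[4 0 13 34]
t=7: x=[3.7000 1.2750 13.6000 32.4250] k=[2 0 10 33]
t=8: x=[1.8500 0.9000 10.9750 31.2750] k=[5 5 11 26]
t=9: x=[5.0000 5.4500 11.6750 24.8750] k=[2 4 13 27]
t=10: x=[2.1500 4.5250 13.3750 25.9500] k=[0 0 12 21]
t=11: x=[0.0000 0.9000 11.7750 20.3250] k=[0 0 14 16]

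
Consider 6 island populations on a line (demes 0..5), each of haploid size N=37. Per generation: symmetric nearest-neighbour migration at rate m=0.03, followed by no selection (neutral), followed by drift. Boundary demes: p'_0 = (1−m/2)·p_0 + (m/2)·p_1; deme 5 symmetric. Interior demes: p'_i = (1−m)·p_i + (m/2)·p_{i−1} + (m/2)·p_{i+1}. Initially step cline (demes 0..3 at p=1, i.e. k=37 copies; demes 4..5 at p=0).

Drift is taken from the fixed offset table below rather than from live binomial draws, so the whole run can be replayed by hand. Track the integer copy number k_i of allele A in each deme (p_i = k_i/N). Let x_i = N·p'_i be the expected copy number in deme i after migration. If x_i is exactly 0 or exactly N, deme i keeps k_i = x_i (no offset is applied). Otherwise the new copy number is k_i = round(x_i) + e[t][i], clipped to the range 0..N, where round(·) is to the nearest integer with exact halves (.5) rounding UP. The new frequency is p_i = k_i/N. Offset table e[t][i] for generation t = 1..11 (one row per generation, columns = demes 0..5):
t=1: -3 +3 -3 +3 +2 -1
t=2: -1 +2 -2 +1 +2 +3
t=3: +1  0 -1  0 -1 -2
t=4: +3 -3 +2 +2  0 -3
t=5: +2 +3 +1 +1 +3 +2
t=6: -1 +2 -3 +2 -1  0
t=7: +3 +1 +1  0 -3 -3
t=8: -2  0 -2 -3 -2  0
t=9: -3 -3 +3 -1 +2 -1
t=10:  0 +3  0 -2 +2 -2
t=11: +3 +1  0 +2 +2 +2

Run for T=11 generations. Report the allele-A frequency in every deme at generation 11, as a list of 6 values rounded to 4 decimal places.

t=0: k=[37 37 37 37 0 0]
t=1: x=[37.0000 37.0000 37.0000 36.4450 0.5550 0.0000] k=[37 37 37 37 3 0]
t=2: x=[37.0000 37.0000 37.0000 36.4900 3.4650 0.0450] k=[37 37 37 37 5 3]
t=3: x=[37.0000 37.0000 37.0000 36.5200 5.4500 3.0300] k=[37 37 37 37 4 1]
t=4: x=[37.0000 37.0000 37.0000 36.5050 4.4500 1.0450] k=[37 37 37 37 4 0]
t=5: x=[37.0000 37.0000 37.0000 36.5050 4.4350 0.0600] k=[37 37 37 37 7 2]
t=6: x=[37.0000 37.0000 37.0000 36.5500 7.3750 2.0750] k=[37 37 37 37 6 2]
t=7: x=[37.0000 37.0000 37.0000 36.5350 6.4050 2.0600] k=[37 37 37 37 3 0]
t=8: x=[37.0000 37.0000 37.0000 36.4900 3.4650 0.0450] k=[37 37 37 33 1 0]
t=9: x=[37.0000 37.0000 36.9400 32.5800 1.4650 0.0150] k=[37 37 37 32 3 0]
t=10: x=[37.0000 37.0000 36.9250 31.6400 3.3900 0.0450] k=[37 37 37 30 5 0]
t=11: x=[37.0000 37.0000 36.8950 29.7300 5.3000 0.0750] k=[37 37 37 32 7 2]

[1.0000, 1.0000, 1.0000, 0.8649, 0.1892, 0.0541]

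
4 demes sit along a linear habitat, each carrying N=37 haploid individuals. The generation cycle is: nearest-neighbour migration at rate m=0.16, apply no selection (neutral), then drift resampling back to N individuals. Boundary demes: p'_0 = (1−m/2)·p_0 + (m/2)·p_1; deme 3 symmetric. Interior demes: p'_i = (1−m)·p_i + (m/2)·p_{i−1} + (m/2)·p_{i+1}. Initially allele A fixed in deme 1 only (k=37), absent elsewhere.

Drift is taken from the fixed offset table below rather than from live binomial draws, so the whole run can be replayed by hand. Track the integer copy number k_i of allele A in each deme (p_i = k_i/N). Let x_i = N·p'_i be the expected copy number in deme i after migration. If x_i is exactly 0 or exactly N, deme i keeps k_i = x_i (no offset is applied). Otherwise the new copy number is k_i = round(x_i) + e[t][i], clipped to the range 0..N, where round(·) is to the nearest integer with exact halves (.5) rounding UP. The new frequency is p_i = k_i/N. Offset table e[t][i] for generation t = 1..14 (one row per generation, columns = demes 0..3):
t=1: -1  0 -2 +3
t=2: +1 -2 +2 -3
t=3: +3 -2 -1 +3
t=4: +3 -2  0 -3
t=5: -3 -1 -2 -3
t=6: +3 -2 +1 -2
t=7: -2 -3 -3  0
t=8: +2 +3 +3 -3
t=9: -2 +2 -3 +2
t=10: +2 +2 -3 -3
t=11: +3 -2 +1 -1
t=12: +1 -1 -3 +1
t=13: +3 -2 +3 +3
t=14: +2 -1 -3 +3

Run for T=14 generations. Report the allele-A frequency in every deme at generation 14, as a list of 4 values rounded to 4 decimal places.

t=0: k=[0 37 0 0]
t=1: x=[2.9600 31.0800 2.9600 0.0000] k=[2 31 1 0]
t=2: x=[4.3200 26.2800 3.3200 0.0800] k=[5 24 5 0]
t=3: x=[6.5200 20.9600 6.1200 0.4000] k=[10 19 5 3]
t=4: x=[10.7200 17.1600 5.9600 3.1600] k=[14 15 6 0]
t=5: x=[14.0800 14.2000 6.2400 0.4800] k=[11 13 4 0]
t=6: x=[11.1600 12.1200 4.4000 0.3200] k=[14 10 5 0]
t=7: x=[13.6800 9.9200 5.0000 0.4000] k=[12 7 2 0]
t=8: x=[11.6000 7.0000 2.2400 0.1600] k=[14 10 5 0]
t=9: x=[13.6800 9.9200 5.0000 0.4000] k=[12 12 2 2]
t=10: x=[12.0000 11.2000 2.8000 2.0000] k=[14 13 0 0]
t=11: x=[13.9200 12.0400 1.0400 0.0000] k=[17 10 2 0]
t=12: x=[16.4400 9.9200 2.4800 0.1600] k=[17 9 0 1]
t=13: x=[16.3600 8.9200 0.8000 0.9200] k=[19 7 4 4]
t=14: x=[18.0400 7.7200 4.2400 4.0000] k=[20 7 1 7]

[0.5405, 0.1892, 0.0270, 0.1892]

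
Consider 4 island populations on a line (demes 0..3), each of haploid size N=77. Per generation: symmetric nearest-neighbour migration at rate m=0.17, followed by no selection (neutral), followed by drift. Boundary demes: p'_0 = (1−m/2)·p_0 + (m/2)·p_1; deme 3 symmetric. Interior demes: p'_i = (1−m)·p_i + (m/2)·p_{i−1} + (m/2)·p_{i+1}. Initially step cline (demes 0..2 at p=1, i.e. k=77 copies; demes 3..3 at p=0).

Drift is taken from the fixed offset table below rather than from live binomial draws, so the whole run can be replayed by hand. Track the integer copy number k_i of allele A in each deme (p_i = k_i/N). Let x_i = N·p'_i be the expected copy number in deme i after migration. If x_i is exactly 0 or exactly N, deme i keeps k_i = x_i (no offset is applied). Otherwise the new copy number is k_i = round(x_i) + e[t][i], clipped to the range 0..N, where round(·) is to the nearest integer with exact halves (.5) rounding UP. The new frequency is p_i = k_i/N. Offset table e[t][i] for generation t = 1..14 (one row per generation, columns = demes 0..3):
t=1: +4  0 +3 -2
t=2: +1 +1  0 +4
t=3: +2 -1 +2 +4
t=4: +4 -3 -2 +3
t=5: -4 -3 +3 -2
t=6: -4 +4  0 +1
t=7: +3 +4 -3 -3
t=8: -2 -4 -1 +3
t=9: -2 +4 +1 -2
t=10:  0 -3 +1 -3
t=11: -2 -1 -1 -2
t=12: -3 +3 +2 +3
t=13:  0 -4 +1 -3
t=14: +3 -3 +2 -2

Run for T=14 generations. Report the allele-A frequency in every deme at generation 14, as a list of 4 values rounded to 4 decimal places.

t=0: k=[77 77 77 0]
t=1: x=[77.0000 77.0000 70.4550 6.5450] k=[77 77 73 5]
t=2: x=[77.0000 76.6600 67.5600 10.7800] k=[77 77 68 15]
t=3: x=[77.0000 76.2350 64.2600 19.5050] k=[77 75 66 24]
t=4: x=[76.8300 74.4050 63.1950 27.5700] k=[77 71 61 31]
t=5: x=[76.4900 70.6600 59.3000 33.5500] k=[72 68 62 32]
t=6: x=[71.6600 67.8300 59.9600 34.5500] k=[68 72 60 36]
t=7: x=[68.3400 70.6400 58.9800 38.0400] k=[71 75 56 35]
t=8: x=[71.3400 73.0450 55.8300 36.7850] k=[69 69 55 40]
t=9: x=[69.0000 67.8100 54.9150 41.2750] k=[67 72 56 39]
t=10: x=[67.4250 70.2150 55.9150 40.4450] k=[67 67 57 37]
t=11: x=[67.0000 66.1500 56.1500 38.7000] k=[65 65 55 37]
t=12: x=[65.0000 64.1500 54.3200 38.5300] k=[62 67 56 42]
t=13: x=[62.4250 65.6400 55.7450 43.1900] k=[62 62 57 40]
t=14: x=[62.0000 61.5750 55.9800 41.4450] k=[65 59 58 39]

[0.8442, 0.7662, 0.7532, 0.5065]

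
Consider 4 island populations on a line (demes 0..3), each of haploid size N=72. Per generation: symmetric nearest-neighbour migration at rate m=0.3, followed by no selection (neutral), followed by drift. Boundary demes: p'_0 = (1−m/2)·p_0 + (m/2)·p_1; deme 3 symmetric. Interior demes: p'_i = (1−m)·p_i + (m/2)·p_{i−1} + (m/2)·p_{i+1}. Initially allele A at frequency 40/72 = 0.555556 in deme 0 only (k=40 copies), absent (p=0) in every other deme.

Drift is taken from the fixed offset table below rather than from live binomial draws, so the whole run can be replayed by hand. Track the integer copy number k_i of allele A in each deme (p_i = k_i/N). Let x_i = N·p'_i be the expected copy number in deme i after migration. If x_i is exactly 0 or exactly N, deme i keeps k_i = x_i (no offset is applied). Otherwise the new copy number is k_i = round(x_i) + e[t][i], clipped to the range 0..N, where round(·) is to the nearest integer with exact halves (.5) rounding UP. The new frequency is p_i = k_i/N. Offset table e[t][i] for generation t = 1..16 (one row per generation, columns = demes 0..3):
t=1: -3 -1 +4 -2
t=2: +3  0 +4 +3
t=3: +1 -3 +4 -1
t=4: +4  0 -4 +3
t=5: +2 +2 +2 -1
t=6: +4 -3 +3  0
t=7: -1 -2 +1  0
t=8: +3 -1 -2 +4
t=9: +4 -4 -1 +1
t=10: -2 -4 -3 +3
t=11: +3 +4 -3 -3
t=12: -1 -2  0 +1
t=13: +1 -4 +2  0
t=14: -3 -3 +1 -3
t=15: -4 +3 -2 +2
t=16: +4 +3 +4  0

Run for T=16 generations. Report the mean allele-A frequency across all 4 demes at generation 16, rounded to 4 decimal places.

t=0: k=[40 0 0 0]
t=1: x=[34.0000 6.0000 0.0000 0.0000] k=[31 5 0 0]
t=2: x=[27.1000 8.1500 0.7500 0.0000] k=[30 8 5 0]
t=3: x=[26.7000 10.8500 4.7000 0.7500] k=[28 8 9 0]
t=4: x=[25.0000 11.1500 7.5000 1.3500] k=[29 11 4 4]
t=5: x=[26.3000 12.6500 5.0500 4.0000] k=[28 15 7 3]
t=6: x=[26.0500 15.7500 7.6000 3.6000] k=[30 13 11 4]
t=7: x=[27.4500 15.2500 10.2500 5.0500] k=[26 13 11 5]
t=8: x=[24.0500 14.6500 10.4000 5.9000] k=[27 14 8 10]
t=9: x=[25.0500 15.0500 9.2000 9.7000] k=[29 11 8 11]
t=10: x=[26.3000 13.2500 8.9000 10.5500] k=[24 9 6 14]
t=11: x=[21.7500 10.8000 7.6500 12.8000] k=[25 15 5 10]
t=12: x=[23.5000 15.0000 7.2500 9.2500] k=[23 13 7 10]
t=13: x=[21.5000 13.6000 8.3500 9.5500] k=[23 10 10 10]
t=14: x=[21.0500 11.9500 10.0000 10.0000] k=[18 9 11 7]
t=15: x=[16.6500 10.6500 10.1000 7.6000] k=[13 14 8 10]
t=16: x=[13.1500 12.9500 9.2000 9.7000] k=[17 16 13 10]

0.1944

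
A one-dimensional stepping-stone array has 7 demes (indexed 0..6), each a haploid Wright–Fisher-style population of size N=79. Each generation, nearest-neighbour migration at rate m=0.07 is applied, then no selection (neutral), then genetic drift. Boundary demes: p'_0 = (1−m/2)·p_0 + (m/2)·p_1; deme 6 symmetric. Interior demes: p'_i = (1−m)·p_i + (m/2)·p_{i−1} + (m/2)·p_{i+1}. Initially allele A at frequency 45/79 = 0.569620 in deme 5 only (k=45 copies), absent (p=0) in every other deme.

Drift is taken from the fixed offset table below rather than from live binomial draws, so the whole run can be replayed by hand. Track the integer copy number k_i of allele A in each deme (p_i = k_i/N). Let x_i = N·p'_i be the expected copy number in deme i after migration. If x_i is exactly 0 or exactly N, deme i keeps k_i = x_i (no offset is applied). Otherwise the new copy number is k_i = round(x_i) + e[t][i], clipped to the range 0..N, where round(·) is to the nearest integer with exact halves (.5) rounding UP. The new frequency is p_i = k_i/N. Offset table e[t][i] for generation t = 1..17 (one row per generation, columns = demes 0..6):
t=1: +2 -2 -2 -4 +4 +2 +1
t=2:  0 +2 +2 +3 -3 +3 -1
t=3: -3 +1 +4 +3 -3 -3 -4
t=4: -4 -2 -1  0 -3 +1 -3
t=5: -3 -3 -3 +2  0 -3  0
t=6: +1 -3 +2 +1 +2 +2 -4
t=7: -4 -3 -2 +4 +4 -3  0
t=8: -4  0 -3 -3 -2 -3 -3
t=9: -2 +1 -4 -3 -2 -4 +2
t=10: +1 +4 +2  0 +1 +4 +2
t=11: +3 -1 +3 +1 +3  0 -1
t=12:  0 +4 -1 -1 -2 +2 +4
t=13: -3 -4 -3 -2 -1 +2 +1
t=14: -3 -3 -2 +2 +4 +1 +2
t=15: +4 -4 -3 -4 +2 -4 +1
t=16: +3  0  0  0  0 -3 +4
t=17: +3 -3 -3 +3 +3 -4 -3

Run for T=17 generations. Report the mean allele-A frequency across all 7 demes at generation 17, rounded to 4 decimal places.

0.0741

t=0: k=[0 0 0 0 0 45 0]
t=1: x=[0.0000 0.0000 0.0000 0.0000 1.5750 41.8500 1.5750] k=[0 0 0 0 6 44 3]
t=2: x=[0.0000 0.0000 0.0000 0.2100 7.1200 41.2350 4.4350] k=[0 0 0 3 4 44 3]
t=3: x=[0.0000 0.0000 0.1050 2.9300 5.3650 41.1650 4.4350] k=[0 0 4 6 2 38 0]
t=4: x=[0.0000 0.1400 3.9300 5.7900 3.4000 35.4100 1.3300] k=[0 0 3 6 0 36 0]
t=5: x=[0.0000 0.1050 3.0000 5.6850 1.4700 33.4800 1.2600] k=[0 0 0 8 1 30 1]
t=6: x=[0.0000 0.0000 0.2800 7.4750 2.2600 27.9700 2.0150] k=[0 0 2 8 4 30 0]
t=7: x=[0.0000 0.0700 2.1400 7.6500 5.0500 28.0400 1.0500] k=[0 0 0 12 9 25 1]
t=8: x=[0.0000 0.0000 0.4200 11.4750 9.6650 23.6000 1.8400] k=[0 0 0 8 8 21 0]
t=9: x=[0.0000 0.0000 0.2800 7.7200 8.4550 19.8100 0.7350] k=[0 0 0 5 6 16 3]
t=10: x=[0.0000 0.0000 0.1750 4.8600 6.3150 15.1950 3.4550] k=[0 0 2 5 7 19 5]
t=11: x=[0.0000 0.0700 2.0350 4.9650 7.3500 18.0900 5.4900] k=[0 0 5 6 10 18 4]
t=12: x=[0.0000 0.1750 4.8600 6.1050 10.1400 17.2300 4.4900] k=[0 4 4 5 8 19 8]
t=13: x=[0.1400 3.8600 4.0350 5.0700 8.2800 18.2300 8.3850] k=[0 0 1 3 7 20 9]
t=14: x=[0.0000 0.0350 1.0350 3.0700 7.3150 19.1600 9.3850] k=[0 0 0 5 11 20 11]
t=15: x=[0.0000 0.0000 0.1750 5.0350 11.1050 19.3700 11.3150] k=[0 0 0 1 13 15 12]
t=16: x=[0.0000 0.0000 0.0350 1.3850 12.6500 14.8250 12.1050] k=[0 0 0 1 13 12 16]
t=17: x=[0.0000 0.0000 0.0350 1.3850 12.5450 12.1750 15.8600] k=[0 0 0 4 16 8 13]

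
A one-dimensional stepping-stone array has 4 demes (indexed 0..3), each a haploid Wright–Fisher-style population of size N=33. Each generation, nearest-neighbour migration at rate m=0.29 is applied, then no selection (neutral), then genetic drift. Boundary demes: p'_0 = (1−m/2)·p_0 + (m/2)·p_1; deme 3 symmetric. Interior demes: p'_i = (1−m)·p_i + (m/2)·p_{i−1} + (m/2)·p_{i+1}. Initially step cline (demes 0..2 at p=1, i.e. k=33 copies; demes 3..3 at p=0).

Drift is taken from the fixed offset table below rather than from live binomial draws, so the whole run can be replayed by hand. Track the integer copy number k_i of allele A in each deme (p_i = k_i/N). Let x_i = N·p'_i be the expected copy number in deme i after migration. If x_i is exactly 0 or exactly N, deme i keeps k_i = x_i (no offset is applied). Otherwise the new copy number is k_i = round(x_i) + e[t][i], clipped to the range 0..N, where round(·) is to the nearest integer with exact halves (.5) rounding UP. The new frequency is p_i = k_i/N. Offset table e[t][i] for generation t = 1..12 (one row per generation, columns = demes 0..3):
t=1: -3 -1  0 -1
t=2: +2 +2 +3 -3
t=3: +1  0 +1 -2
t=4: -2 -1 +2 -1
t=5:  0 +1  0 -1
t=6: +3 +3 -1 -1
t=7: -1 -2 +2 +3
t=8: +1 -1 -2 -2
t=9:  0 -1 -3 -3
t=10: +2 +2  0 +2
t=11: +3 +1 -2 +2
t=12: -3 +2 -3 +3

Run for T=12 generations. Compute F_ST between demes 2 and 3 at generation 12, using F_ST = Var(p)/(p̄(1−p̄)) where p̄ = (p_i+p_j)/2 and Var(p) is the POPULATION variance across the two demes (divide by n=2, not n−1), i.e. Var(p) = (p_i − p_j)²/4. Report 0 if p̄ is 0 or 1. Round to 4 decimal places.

t=0: k=[33 33 33 0]
t=1: x=[33.0000 33.0000 28.2150 4.7850] k=[33 33 28 4]
t=2: x=[33.0000 32.2750 25.2450 7.4800] k=[33 33 28 4]
t=3: x=[33.0000 32.2750 25.2450 7.4800] k=[33 32 26 5]
t=4: x=[32.8550 31.2750 23.8250 8.0450] k=[31 30 26 7]
t=5: x=[30.8550 29.5650 23.8250 9.7550] k=[31 31 24 9]
t=6: x=[31.0000 29.9850 22.8400 11.1750] k=[33 33 22 10]
t=7: x=[33.0000 31.4050 21.8550 11.7400] k=[33 29 24 15]
t=8: x=[32.4200 28.8550 23.4200 16.3050] k=[33 28 21 14]
t=9: x=[32.2750 27.7100 21.0000 15.0150] k=[32 27 18 12]
t=10: x=[31.2750 26.4200 18.4350 12.8700] k=[33 28 18 15]
t=11: x=[32.2750 27.2750 19.0150 15.4350] k=[33 28 17 17]
t=12: x=[32.2750 27.1300 18.5950 17.0000] k=[29 29 16 20]

0.0148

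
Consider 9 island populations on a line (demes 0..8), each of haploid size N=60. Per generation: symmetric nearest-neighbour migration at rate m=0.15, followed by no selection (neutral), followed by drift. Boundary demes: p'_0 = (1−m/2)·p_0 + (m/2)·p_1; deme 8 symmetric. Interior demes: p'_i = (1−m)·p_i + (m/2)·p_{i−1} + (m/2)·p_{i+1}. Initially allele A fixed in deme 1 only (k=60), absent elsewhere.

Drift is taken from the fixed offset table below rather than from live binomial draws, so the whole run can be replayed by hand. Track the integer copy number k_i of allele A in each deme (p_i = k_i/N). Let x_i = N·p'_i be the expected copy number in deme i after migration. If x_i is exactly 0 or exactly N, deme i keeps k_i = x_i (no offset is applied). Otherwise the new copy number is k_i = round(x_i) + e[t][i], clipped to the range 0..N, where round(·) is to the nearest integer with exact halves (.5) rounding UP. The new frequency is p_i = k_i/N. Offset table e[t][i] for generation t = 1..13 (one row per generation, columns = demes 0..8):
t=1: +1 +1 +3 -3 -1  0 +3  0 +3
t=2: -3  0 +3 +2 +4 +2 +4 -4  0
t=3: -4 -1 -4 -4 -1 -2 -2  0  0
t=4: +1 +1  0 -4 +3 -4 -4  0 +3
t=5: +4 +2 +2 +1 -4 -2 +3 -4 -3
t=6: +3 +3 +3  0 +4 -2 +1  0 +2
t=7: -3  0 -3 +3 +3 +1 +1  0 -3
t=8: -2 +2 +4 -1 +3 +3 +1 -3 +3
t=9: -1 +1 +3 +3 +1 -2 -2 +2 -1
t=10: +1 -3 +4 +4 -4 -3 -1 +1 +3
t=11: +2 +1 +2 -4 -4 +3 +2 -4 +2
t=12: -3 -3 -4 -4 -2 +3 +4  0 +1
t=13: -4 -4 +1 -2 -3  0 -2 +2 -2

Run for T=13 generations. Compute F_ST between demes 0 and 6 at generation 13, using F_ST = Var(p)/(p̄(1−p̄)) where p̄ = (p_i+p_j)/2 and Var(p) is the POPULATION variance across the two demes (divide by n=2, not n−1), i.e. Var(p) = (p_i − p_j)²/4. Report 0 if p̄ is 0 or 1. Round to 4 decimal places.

0.0545

t=0: k=[0 60 0 0 0 0 0 0 0]
t=1: x=[4.5000 51.0000 4.5000 0.0000 0.0000 0.0000 0.0000 0.0000 0.0000] k=[6 52 8 0 0 0 0 0 0]
t=2: x=[9.4500 45.2500 10.7000 0.6000 0.0000 0.0000 0.0000 0.0000 0.0000] k=[6 45 14 3 0 0 0 0 0]
t=3: x=[8.9250 39.7500 15.5000 3.6000 0.2250 0.0000 0.0000 0.0000 0.0000] k=[5 39 12 0 0 0 0 0 0]
t=4: x=[7.5500 34.4250 13.1250 0.9000 0.0000 0.0000 0.0000 0.0000 0.0000] k=[9 35 13 0 0 0 0 0 0]
t=5: x=[10.9500 31.4000 13.6750 0.9750 0.0000 0.0000 0.0000 0.0000 0.0000] k=[15 33 16 2 0 0 0 0 0]
t=6: x=[16.3500 30.3750 16.2250 2.9000 0.1500 0.0000 0.0000 0.0000 0.0000] k=[19 33 19 3 4 0 0 0 0]
t=7: x=[20.0500 30.9000 18.8500 4.2750 3.6250 0.3000 0.0000 0.0000 0.0000] k=[17 31 16 7 7 1 0 0 0]
t=8: x=[18.0500 28.8250 16.4500 7.6750 6.5500 1.3750 0.0750 0.0000 0.0000] k=[16 31 20 7 10 4 1 0 0]
t=9: x=[17.1250 29.0500 19.8500 8.2000 9.3250 4.2250 1.1500 0.0750 0.0000] k=[16 30 23 11 10 2 0 2 0]
t=10: x=[17.0500 28.4250 22.6250 11.8250 9.4750 2.4500 0.3000 1.7000 0.1500] k=[18 25 27 16 5 0 0 3 3]
t=11: x=[18.5250 24.6250 26.0250 16.0000 5.4500 0.3750 0.2250 2.7750 3.0000] k=[21 26 28 12 1 3 2 0 5]
t=12: x=[21.3750 25.7750 26.6500 12.3750 1.9750 2.7750 1.9250 0.5250 4.6250] k=[18 23 23 8 0 6 6 1 6]
t=13: x=[18.3750 22.6250 21.8750 8.5250 1.0500 5.5500 5.6250 1.7500 5.6250] k=[14 19 23 7 0 6 4 4 4]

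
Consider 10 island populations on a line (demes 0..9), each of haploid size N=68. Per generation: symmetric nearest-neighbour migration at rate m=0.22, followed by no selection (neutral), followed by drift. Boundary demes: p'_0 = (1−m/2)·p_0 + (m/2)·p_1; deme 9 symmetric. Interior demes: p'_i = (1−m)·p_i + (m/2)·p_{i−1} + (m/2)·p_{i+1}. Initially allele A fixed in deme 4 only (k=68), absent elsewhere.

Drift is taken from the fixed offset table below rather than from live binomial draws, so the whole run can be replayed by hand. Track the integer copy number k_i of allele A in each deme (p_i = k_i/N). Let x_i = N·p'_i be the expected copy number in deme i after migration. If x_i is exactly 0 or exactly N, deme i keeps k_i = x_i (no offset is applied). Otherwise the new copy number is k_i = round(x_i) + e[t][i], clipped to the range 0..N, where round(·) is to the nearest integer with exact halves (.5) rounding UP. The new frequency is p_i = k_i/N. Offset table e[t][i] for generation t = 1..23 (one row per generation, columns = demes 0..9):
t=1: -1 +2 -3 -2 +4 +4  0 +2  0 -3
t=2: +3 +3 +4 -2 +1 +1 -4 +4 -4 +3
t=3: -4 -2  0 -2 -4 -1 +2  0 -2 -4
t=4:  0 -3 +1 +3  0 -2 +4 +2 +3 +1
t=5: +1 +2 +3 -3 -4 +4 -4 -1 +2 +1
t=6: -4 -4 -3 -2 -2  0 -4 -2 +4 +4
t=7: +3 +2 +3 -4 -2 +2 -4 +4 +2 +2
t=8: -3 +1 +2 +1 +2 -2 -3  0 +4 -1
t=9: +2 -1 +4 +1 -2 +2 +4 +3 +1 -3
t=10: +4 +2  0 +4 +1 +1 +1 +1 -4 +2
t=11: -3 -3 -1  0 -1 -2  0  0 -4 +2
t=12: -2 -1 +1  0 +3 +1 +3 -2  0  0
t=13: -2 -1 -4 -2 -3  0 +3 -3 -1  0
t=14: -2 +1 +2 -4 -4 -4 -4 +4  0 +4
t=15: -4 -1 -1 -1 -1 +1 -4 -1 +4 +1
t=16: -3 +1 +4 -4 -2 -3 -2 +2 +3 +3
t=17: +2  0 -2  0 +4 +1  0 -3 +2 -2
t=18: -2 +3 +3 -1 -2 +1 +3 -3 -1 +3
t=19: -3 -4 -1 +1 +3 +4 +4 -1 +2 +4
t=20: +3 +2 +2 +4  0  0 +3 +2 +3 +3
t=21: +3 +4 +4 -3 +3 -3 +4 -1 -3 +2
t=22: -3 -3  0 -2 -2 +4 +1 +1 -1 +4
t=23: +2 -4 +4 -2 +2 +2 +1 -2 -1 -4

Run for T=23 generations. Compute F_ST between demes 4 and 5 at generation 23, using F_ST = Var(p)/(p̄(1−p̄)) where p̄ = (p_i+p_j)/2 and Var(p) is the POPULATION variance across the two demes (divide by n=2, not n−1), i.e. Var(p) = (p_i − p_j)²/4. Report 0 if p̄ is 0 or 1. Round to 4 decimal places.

0.0050

t=0: k=[0 0 0 0 68 0 0 0 0 0]
t=1: x=[0.0000 0.0000 0.0000 7.4800 53.0400 7.4800 0.0000 0.0000 0.0000 0.0000] k=[0 0 0 5 57 11 0 0 0 0]
t=2: x=[0.0000 0.0000 0.5500 10.1700 46.2200 14.8500 1.2100 0.0000 0.0000 0.0000] k=[0 0 5 8 47 16 0 0 0 0]
t=3: x=[0.0000 0.5500 4.7800 11.9600 39.3000 17.6500 1.7600 0.0000 0.0000 0.0000] k=[0 0 5 10 35 17 4 0 0 0]
t=4: x=[0.0000 0.5500 5.0000 12.2000 30.2700 17.5500 4.9900 0.4400 0.0000 0.0000] k=[0 0 6 15 30 16 9 2 0 0]
t=5: x=[0.0000 0.6600 6.3300 15.6600 26.8100 16.7700 9.0000 2.5500 0.2200 0.0000] k=[0 3 9 13 23 21 5 2 2 0]
t=6: x=[0.3300 3.3300 8.7800 13.6600 21.6800 19.4600 6.4300 2.3300 1.7800 0.2200] k=[0 0 6 12 20 19 2 0 6 4]
t=7: x=[0.0000 0.6600 6.0000 12.2200 19.0100 17.2400 3.6500 0.8800 5.1200 4.2200] k=[0 3 9 8 17 19 0 5 7 6]
t=8: x=[0.3300 3.3300 8.2300 9.1000 16.2300 16.6900 2.6400 4.6700 6.6700 6.1100] k=[0 4 10 10 18 15 0 5 11 5]
t=9: x=[0.4400 4.2200 9.3400 10.8800 16.7900 13.6800 2.2000 5.1100 9.6800 5.6600] k=[2 3 13 12 15 16 6 8 11 3]
t=10: x=[2.1100 3.9900 11.7900 12.4400 14.7800 14.7900 7.3200 8.1100 9.7900 3.8800] k=[6 6 12 16 16 16 8 9 6 6]
t=11: x=[6.0000 6.6600 11.7800 15.5600 16.0000 15.1200 8.9900 8.5600 6.3300 6.0000] k=[3 4 11 16 15 13 9 9 2 8]
t=12: x=[3.1100 4.6600 10.7800 15.3400 14.8900 12.7800 9.4400 8.2300 3.4300 7.3400] k=[1 4 12 15 18 14 12 6 3 7]
t=13: x=[1.3300 4.5500 11.4500 15.0000 17.2300 14.2200 11.5600 6.3300 3.7700 6.5600] k=[0 4 7 13 14 14 15 3 3 7]
t=14: x=[0.4400 3.8900 7.3300 12.4500 13.8900 14.1100 13.5700 4.3200 3.4400 6.5600] k=[0 5 9 8 10 10 10 8 3 11]
t=15: x=[0.5500 4.8900 8.4500 8.3300 9.7800 10.0000 9.7800 7.6700 4.4300 10.1200] k=[0 4 7 7 9 11 6 7 8 11]
t=16: x=[0.4400 3.8900 6.6700 7.2200 9.0000 10.2300 6.6600 7.0000 8.2200 10.6700] k=[0 5 11 3 7 7 5 9 11 14]
t=17: x=[0.5500 5.1100 9.4600 4.3200 6.5600 6.7800 5.6600 8.7800 11.1100 13.6700] k=[3 5 7 4 11 8 6 6 13 12]
t=18: x=[3.2200 5.0000 6.4500 5.1000 9.9000 8.1100 6.2200 6.7700 12.1200 12.1100] k=[1 8 9 4 8 9 9 4 11 15]
t=19: x=[1.7700 7.3400 8.3400 4.9900 7.6700 8.8900 8.4500 5.3200 10.6700 14.5600] k=[0 3 7 6 11 13 12 4 13 19]
t=20: x=[0.3300 3.1100 6.4500 6.6600 10.6700 12.6700 11.2300 5.8700 12.6700 18.3400] k=[3 5 8 11 11 13 14 8 16 21]
t=21: x=[3.2200 5.1100 8.0000 10.6700 11.2200 12.8900 13.2300 9.5400 15.6700 20.4500] k=[6 9 12 8 14 10 17 9 13 22]
t=22: x=[6.3300 9.0000 11.2300 9.1000 12.9000 11.2100 15.3500 10.3200 13.5500 21.0100] k=[3 6 11 7 11 15 16 11 13 25]
t=23: x=[3.3300 6.2200 10.0100 7.8800 11.0000 14.6700 15.3400 11.7700 14.1000 23.6800] k=[5 2 14 6 13 17 16 10 13 20]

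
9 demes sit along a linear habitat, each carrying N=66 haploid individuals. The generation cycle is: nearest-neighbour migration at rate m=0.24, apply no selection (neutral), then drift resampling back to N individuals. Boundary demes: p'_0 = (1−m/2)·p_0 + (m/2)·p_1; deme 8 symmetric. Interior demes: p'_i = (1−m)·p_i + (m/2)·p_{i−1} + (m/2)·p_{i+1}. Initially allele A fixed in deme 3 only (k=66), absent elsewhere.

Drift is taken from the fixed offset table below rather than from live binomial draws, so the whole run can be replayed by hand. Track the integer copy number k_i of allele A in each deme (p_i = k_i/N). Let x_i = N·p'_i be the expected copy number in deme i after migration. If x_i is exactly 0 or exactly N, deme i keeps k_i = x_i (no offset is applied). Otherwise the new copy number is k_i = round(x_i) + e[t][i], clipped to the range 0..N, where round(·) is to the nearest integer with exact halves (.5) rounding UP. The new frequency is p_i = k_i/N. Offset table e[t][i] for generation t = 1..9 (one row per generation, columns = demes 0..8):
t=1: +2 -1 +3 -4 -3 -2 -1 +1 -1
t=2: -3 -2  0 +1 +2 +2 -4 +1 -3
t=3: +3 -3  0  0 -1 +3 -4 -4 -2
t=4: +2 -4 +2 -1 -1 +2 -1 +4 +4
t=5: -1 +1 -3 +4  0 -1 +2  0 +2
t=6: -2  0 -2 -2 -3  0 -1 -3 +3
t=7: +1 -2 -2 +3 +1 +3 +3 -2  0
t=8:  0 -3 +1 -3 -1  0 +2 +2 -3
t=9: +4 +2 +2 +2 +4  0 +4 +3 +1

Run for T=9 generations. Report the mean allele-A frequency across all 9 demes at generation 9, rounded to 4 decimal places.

t=0: k=[0 0 0 66 0 0 0 0 0]
t=1: x=[0.0000 0.0000 7.9200 50.1600 7.9200 0.0000 0.0000 0.0000 0.0000] k=[0 0 11 46 5 0 0 0 0]
t=2: x=[0.0000 1.3200 13.8800 36.8800 9.3200 0.6000 0.0000 0.0000 0.0000] k=[0 0 14 38 11 3 0 0 0]
t=3: x=[0.0000 1.6800 15.2000 31.8800 13.2800 3.6000 0.3600 0.0000 0.0000] k=[0 0 15 32 12 7 0 0 0]
t=4: x=[0.0000 1.8000 15.2400 27.5600 13.8000 6.7600 0.8400 0.0000 0.0000] k=[0 0 17 27 13 9 0 0 0]
t=5: x=[0.0000 2.0400 16.1600 24.1200 14.2000 8.4000 1.0800 0.0000 0.0000] k=[0 3 13 28 14 7 3 0 0]
t=6: x=[0.3600 3.8400 13.6000 24.5200 14.8400 7.3600 3.1200 0.3600 0.0000] k=[0 4 12 23 12 7 2 0 0]
t=7: x=[0.4800 4.4800 12.3600 20.3600 12.7200 7.0000 2.3600 0.2400 0.0000] k=[1 2 10 23 14 10 5 0 0]
t=8: x=[1.1200 2.8400 10.6000 20.3600 14.6000 9.8800 5.0000 0.6000 0.0000] k=[1 0 12 17 14 10 7 3 0]
t=9: x=[0.8800 1.5600 11.1600 16.0400 13.8800 10.1200 6.8800 3.1200 0.3600] k=[5 4 13 18 18 10 11 6 1]

0.1448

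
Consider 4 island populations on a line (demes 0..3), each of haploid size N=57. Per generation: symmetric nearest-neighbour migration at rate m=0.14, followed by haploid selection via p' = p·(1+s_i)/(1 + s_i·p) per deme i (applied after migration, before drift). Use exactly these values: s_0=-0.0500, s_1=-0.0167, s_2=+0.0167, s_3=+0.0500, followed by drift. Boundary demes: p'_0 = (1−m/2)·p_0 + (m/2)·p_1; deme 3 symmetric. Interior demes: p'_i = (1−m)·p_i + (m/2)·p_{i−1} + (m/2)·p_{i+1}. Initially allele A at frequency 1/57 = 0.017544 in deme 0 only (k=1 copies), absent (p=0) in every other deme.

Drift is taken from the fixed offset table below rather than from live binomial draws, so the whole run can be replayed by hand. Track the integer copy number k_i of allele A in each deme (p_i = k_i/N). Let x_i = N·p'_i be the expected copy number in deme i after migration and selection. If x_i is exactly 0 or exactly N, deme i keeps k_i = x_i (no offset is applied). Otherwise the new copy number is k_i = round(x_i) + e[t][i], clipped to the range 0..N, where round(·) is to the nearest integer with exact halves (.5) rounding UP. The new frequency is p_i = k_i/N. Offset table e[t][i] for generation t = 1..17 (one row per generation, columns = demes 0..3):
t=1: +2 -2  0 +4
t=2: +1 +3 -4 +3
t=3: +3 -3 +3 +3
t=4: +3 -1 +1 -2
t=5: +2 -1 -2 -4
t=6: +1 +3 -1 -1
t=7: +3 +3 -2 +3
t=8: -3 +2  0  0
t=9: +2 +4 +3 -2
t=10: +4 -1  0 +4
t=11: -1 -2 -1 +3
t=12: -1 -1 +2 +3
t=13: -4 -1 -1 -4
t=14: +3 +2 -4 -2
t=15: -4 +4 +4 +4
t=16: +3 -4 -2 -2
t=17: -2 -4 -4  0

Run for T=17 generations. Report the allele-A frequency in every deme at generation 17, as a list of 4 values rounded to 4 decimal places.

[0.0877, 0.0351, 0.0175, 0.1053]

t=0: k=[1 0 0 0]
t=1: x=[0.8842 0.0688 0.0000 0.0000] k=[3 0 0 0]
t=2: x=[2.6570 0.2065 0.0000 0.0000] k=[4 3 0 0]
t=3: x=[3.7464 2.8146 0.2135 0.0000] k=[7 0 3 0]
t=4: x=[6.2200 0.6885 2.6211 0.2205] k=[9 0 4 0]
t=5: x=[8.0103 0.8950 3.4939 0.2939] k=[10 0 1 0]
t=6: x=[8.9077 0.7573 0.8741 0.0735] k=[10 4 0 0]
t=7: x=[9.1781 4.0758 0.2847 0.0000] k=[12 7 0 0]
t=8: x=[11.1818 6.7590 0.4981 0.0000] k=[8 9 0 0]
t=9: x=[7.7212 8.1813 0.6404 0.0000] k=[10 12 4 0]
t=10: x=[9.7195 11.1482 4.3460 0.2939] k=[14 10 4 4]
t=11: x=[13.1928 9.7234 4.4880 4.1853] k=[12 8 3 7]
t=12: x=[11.2497 7.8157 3.6867 7.0147] k=[10 7 6 10]
t=13: x=[9.3811 7.0355 6.4441 10.1197] k=[5 6 5 6]
t=14: x=[4.8380 5.7720 5.2180 6.1943] k=[8 8 1 4]
t=15: x=[7.6537 7.4009 1.7275 3.9663] k=[4 11 6 8]
t=16: x=[4.2824 10.0202 6.5859 8.1965] k=[7 6 5 6]
t=17: x=[6.6238 5.9102 5.2180 6.1943] k=[5 2 1 6]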